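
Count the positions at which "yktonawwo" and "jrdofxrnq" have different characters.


String 1: 'yktonawwo'
String 2: 'jrdofxrnq'
Compare each position: pos 0: 'y'!='j', pos 1: 'k'!='r', pos 2: 't'!='d', pos 3: 'o'=='o', pos 4: 'n'!='f', pos 5: 'a'!='x', pos 6: 'w'!='r', pos 7: 'w'!='n', pos 8: 'o'!='q'
Differing positions: 8
Hamming distance: 8


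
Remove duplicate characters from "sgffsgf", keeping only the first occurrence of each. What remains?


Input: 'sgffsgf'
Operation: keep first occurrence of each character
Scan: s[0]='s' new -> keep; s[1]='g' new -> keep; s[2]='f' new -> keep; s[3]='f' seen -> skip; s[4]='s' seen -> skip; s[5]='g' seen -> skip; s[6]='f' seen -> skip
Result: sgf


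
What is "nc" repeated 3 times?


Input string: 'nc'
Operation: repeat 3 times
Concatenation: 'nc' + 'nc' + 'nc'
Result: ncncnc


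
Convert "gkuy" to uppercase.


Input string: 'gkuy'
Operation: convert each letter to uppercase
Mapping: 'g'->'G', 'k'->'K', 'u'->'U', 'y'->'Y'
Result: GKUY


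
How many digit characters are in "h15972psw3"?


Input string: 'h15972psw3'
Operation: count digit characters (0-9)
Scan: 'h', '1'(digit), '5'(digit), '9'(digit), '7'(digit), '2'(digit), 'p', 's', 'w', '3'(digit)
Digits found: 6
Result: 6


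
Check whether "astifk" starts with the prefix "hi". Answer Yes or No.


Input string: 'astifk'
Prefix to check: 'hi'
First 2 characters of input: 'as'
Match: False
Result: No


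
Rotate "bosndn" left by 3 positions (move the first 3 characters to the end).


Input: 'bosndn', shift = 3
Operation: split at index 3 and swap parts
Front part s[0:3] = 'bos'
Back part s[3:] = 'ndn'
Rotated = back + front = 'ndn' + 'bos'
Result: ndnbos


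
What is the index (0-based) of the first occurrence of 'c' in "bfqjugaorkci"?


Input string: 'bfqjugaorkci'
Target: 'c'
Scanning left to right: s[0]='b', s[1]='f', s[2]='q', s[3]='j', s[4]='u', s[5]='g', s[6]='a', s[7]='o', s[8]='r', s[9]='k', s[10]='c'
First match at index: 10


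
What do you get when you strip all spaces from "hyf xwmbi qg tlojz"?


Input string: 'hyf xwmbi qg tlojz'
Operation: remove all spaces
Words: 'hyf', 'xwmbi', 'qg', 'tlojz'
Join without spaces: hyfxwmbiqgtlojz


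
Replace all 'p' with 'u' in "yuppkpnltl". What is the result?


Input string: 'yuppkpnltl'
Operation: replace 'p' with 'u'
Positions of 'p': 2, 3, 5
After replacement: yuuukunltl


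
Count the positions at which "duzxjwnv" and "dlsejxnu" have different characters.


String 1: 'duzxjwnv'
String 2: 'dlsejxnu'
Compare each position: pos 0: 'd'=='d', pos 1: 'u'!='l', pos 2: 'z'!='s', pos 3: 'x'!='e', pos 4: 'j'=='j', pos 5: 'w'!='x', pos 6: 'n'=='n', pos 7: 'v'!='u'
Differing positions: 5
Hamming distance: 5


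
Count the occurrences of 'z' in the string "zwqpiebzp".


Input string: 'zwqpiebzp'
Target character: 'z'
Scan each position: s[0]='z', s[7]='z'
Matches found at indices: 0, 7
Total: 2


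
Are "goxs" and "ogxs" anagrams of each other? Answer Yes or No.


String 1: 'goxs' -> sorted: 'gosx'
String 2: 'ogxs' -> sorted: 'gosx'
Compare sorted forms: 'gosx' == 'gosx'
Anagram: Yes


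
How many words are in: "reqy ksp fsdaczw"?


Input string: 'reqy ksp fsdaczw'
Operation: split by spaces
Words found: 'reqy', 'ksp', 'fsdaczw'
Word count: 3


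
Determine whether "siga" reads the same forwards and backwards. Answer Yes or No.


Input string: 'siga'
Reversed: 'agis'
Compare pairs: s[0]='s' vs s[3]='a' (mismatch), s[1]='i' vs s[2]='g' (mismatch)
Palindrome: No


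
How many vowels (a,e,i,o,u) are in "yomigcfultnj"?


Input string: 'yomigcfultnj'
Operation: count vowels (a, e, i, o, u)
Scan: s[0]='y', s[1]='o' (vowel), s[2]='m', s[3]='i' (vowel), s[4]='g', s[5]='c', s[6]='f', s[7]='u' (vowel), s[8]='l', s[9]='t', s[10]='n', s[11]='j'
Vowels found: 3
Result: 3


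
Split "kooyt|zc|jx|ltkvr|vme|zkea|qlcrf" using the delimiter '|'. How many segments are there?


Input string: 'kooyt|zc|jx|ltkvr|vme|zkea|qlcrf'
Delimiter: '|'
Split result: 'kooyt', 'zc', 'jx', 'ltkvr', 'vme', 'zkea', 'qlcrf'
Number of parts: 7


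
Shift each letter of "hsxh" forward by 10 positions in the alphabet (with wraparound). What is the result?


Input: 'hsxh', shift = 10
Operation: for each letter, (position + 10) mod 26
Mapping: 'h'(7+10=17)->'r', 's'(18+10=28, 28 mod 26=2)->'c', 'x'(23+10=33, 33 mod 26=7)->'h', 'h'(7+10=17)->'r'
Result: rchr


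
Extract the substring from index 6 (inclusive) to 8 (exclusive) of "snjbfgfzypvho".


Input string: 'snjbfgfzypvho'
Operation: slice [6:8]
Extract characters: s[6]='f', s[7]='z'
Result: fz


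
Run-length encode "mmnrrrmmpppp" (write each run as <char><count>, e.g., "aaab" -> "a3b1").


Input: 'mmnrrrmmpppp'
Operation: identify consecutive runs
Runs: 'mm' -> m2, 'n' -> n1, 'rrr' -> r3, 'mm' -> m2, 'pppp' -> p4
Encoded: m2n1r3m2p4


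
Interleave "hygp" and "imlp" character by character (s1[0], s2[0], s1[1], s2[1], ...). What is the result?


String 1: 'hygp'
String 2: 'imlp'
Operation: alternate characters
Pairs: 'h'+'i', 'y'+'m', 'g'+'l', 'p'+'p'
Result: hiymglpp


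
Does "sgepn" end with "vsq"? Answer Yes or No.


Input string: 'sgepn'
Suffix to check: 'vsq'
Last 3 characters of input: 'epn'
Match: False
Result: No


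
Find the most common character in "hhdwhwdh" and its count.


Input: 'hhdwhwdh'
Operation: tally each character
Counts: 'd':2, 'h':4, 'w':2
Maximum: 'h' appears 4 times


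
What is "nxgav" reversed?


Input string: 'nxgav'
Operation: reverse character order
Original order: 'n' -> 'x' -> 'g' -> 'a' -> 'v'
Reversed order: 'v' -> 'a' -> 'g' -> 'x' -> 'n'
Result: vagxn


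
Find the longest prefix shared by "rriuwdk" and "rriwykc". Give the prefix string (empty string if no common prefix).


String 1: 'rriuwdk'
String 2: 'rriwykc'
Compare position by position:
pos 0: 'r' vs 'r' match
pos 1: 'r' vs 'r' match
pos 2: 'i' vs 'i' match
pos 3: 'u' vs 'w' differ -> stop
Longest common prefix: "rri" (length 3)


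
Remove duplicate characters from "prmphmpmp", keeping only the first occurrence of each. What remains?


Input: 'prmphmpmp'
Operation: keep first occurrence of each character
Scan: s[0]='p' new -> keep; s[1]='r' new -> keep; s[2]='m' new -> keep; s[3]='p' seen -> skip; s[4]='h' new -> keep; s[5]='m' seen -> skip; s[6]='p' seen -> skip; s[7]='m' seen -> skip; s[8]='p' seen -> skip
Result: prmh


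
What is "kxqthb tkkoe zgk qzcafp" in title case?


Input string: 'kxqthb tkkoe zgk qzcafp'
Operation: capitalize first letter of each word
Word transformations: 'kxqthb'->'Kxqthb', 'tkkoe'->'Tkkoe', 'zgk'->'Zgk', 'qzcafp'->'Qzcafp'
Result: Kxqthb Tkkoe Zgk Qzcafp


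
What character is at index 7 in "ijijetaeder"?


Input string: 'ijijetaeder'
Operation: get character at index 7
Index mapping: s[0]='i', s[1]='j', s[2]='i', s[3]='j', s[4]='e', s[5]='t', s[6]='a', s[7]='e'
Result: 'e'


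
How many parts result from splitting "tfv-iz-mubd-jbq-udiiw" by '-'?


Input string: 'tfv-iz-mubd-jbq-udiiw'
Delimiter: '-'
Split result: 'tfv', 'iz', 'mubd', 'jbq', 'udiiw'
Number of parts: 5


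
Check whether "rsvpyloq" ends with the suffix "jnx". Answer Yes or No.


Input string: 'rsvpyloq'
Suffix to check: 'jnx'
Last 3 characters of input: 'loq'
Match: False
Result: No


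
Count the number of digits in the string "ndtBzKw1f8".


Input string: 'ndtBzKw1f8'
Operation: count digit characters (0-9)
Scan: 'n', 'd', 't', 'B', 'z', 'K', 'w', '1'(digit), 'f', '8'(digit)
Digits found: 2
Result: 2


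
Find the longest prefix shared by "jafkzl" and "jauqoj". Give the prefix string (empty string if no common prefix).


String 1: 'jafkzl'
String 2: 'jauqoj'
Compare position by position:
pos 0: 'j' vs 'j' match
pos 1: 'a' vs 'a' match
pos 2: 'f' vs 'u' differ -> stop
Longest common prefix: "ja" (length 2)


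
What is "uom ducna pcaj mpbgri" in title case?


Input string: 'uom ducna pcaj mpbgri'
Operation: capitalize first letter of each word
Word transformations: 'uom'->'Uom', 'ducna'->'Ducna', 'pcaj'->'Pcaj', 'mpbgri'->'Mpbgri'
Result: Uom Ducna Pcaj Mpbgri


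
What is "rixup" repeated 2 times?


Input string: 'rixup'
Operation: repeat 2 times
Concatenation: 'rixup' + 'rixup'
Result: rixuprixup


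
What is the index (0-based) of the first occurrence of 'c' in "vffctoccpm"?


Input string: 'vffctoccpm'
Target: 'c'
Scanning left to right: s[0]='v', s[1]='f', s[2]='f', s[3]='c'
First match at index: 3


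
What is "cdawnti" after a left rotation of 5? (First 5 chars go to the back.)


Input: 'cdawnti', shift = 5
Operation: split at index 5 and swap parts
Front part s[0:5] = 'cdawn'
Back part s[5:] = 'ti'
Rotated = back + front = 'ti' + 'cdawn'
Result: ticdawn


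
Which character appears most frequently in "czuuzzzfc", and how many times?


Input: 'czuuzzzfc'
Operation: tally each character
Counts: 'c':2, 'f':1, 'u':2, 'z':4
Maximum: 'z' appears 4 times


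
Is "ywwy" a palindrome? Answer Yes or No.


Input string: 'ywwy'
Reversed: 'ywwy'
Compare pairs: s[0]='y' vs s[3]='y' (match), s[1]='w' vs s[2]='w' (match)
Palindrome: Yes


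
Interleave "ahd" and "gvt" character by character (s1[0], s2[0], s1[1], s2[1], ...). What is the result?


String 1: 'ahd'
String 2: 'gvt'
Operation: alternate characters
Pairs: 'a'+'g', 'h'+'v', 'd'+'t'
Result: aghvdt


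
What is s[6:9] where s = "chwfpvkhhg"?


Input string: 'chwfpvkhhg'
Operation: slice [6:9]
Extract characters: s[6]='k', s[7]='h', s[8]='h'
Result: khh


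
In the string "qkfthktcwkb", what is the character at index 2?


Input string: 'qkfthktcwkb'
Operation: get character at index 2
Index mapping: s[0]='q', s[1]='k', s[2]='f'
Result: 'f'


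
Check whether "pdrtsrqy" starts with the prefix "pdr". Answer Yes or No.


Input string: 'pdrtsrqy'
Prefix to check: 'pdr'
First 3 characters of input: 'pdr'
Match: True
Result: Yes


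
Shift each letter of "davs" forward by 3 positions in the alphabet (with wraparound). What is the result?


Input: 'davs', shift = 3
Operation: for each letter, (position + 3) mod 26
Mapping: 'd'(3+3=6)->'g', 'a'(0+3=3)->'d', 'v'(21+3=24)->'y', 's'(18+3=21)->'v'
Result: gdyv


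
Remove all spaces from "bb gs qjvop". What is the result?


Input string: 'bb gs qjvop'
Operation: remove all spaces
Words: 'bb', 'gs', 'qjvop'
Join without spaces: bbgsqjvop


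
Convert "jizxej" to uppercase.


Input string: 'jizxej'
Operation: convert each letter to uppercase
Mapping: 'j'->'J', 'i'->'I', 'z'->'Z', 'x'->'X', 'e'->'E', 'j'->'J'
Result: JIZXEJ


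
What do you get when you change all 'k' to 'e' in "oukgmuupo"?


Input string: 'oukgmuupo'
Operation: replace 'k' with 'e'
Positions of 'k': 2
After replacement: ouegmuupo


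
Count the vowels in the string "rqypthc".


Input string: 'rqypthc'
Operation: count vowels (a, e, i, o, u)
Scan: s[0]='r', s[1]='q', s[2]='y', s[3]='p', s[4]='t', s[5]='h', s[6]='c'
Vowels found: 0
Result: 0


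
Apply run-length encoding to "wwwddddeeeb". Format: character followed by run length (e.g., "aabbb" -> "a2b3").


Input: 'wwwddddeeeb'
Operation: identify consecutive runs
Runs: 'www' -> w3, 'dddd' -> d4, 'eee' -> e3, 'b' -> b1
Encoded: w3d4e3b1


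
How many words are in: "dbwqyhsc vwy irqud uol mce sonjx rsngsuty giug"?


Input string: 'dbwqyhsc vwy irqud uol mce sonjx rsngsuty giug'
Operation: split by spaces
Words found: 'dbwqyhsc', 'vwy', 'irqud', 'uol', 'mce', 'sonjx', 'rsngsuty', 'giug'
Word count: 8


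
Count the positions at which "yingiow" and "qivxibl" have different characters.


String 1: 'yingiow'
String 2: 'qivxibl'
Compare each position: pos 0: 'y'!='q', pos 1: 'i'=='i', pos 2: 'n'!='v', pos 3: 'g'!='x', pos 4: 'i'=='i', pos 5: 'o'!='b', pos 6: 'w'!='l'
Differing positions: 5
Hamming distance: 5


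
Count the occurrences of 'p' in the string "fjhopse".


Input string: 'fjhopse'
Target character: 'p'
Scan each position: s[4]='p'
Matches found at indices: 4
Total: 1


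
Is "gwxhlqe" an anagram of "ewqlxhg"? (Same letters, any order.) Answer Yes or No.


String 1: 'ewqlxhg' -> sorted: 'eghlqwx'
String 2: 'gwxhlqe' -> sorted: 'eghlqwx'
Compare sorted forms: 'eghlqwx' == 'eghlqwx'
Anagram: Yes


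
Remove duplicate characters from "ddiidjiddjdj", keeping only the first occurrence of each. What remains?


Input: 'ddiidjiddjdj'
Operation: keep first occurrence of each character
Scan: s[0]='d' new -> keep; s[1]='d' seen -> skip; s[2]='i' new -> keep; s[3]='i' seen -> skip; s[4]='d' seen -> skip; s[5]='j' new -> keep; s[6]='i' seen -> skip; s[7]='d' seen -> skip; s[8]='d' seen -> skip; s[9]='j' seen -> skip; s[10]='d' seen -> skip; s[11]='j' seen -> skip
Result: dij


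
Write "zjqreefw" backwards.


Input string: 'zjqreefw'
Operation: reverse character order
Original order: 'z' -> 'j' -> 'q' -> 'r' -> 'e' -> 'e' -> 'f' -> 'w'
Reversed order: 'w' -> 'f' -> 'e' -> 'e' -> 'r' -> 'q' -> 'j' -> 'z'
Result: wfeerqjz


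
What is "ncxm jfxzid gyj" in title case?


Input string: 'ncxm jfxzid gyj'
Operation: capitalize first letter of each word
Word transformations: 'ncxm'->'Ncxm', 'jfxzid'->'Jfxzid', 'gyj'->'Gyj'
Result: Ncxm Jfxzid Gyj


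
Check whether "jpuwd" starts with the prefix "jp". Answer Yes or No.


Input string: 'jpuwd'
Prefix to check: 'jp'
First 2 characters of input: 'jp'
Match: True
Result: Yes


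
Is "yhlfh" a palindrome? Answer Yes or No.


Input string: 'yhlfh'
Reversed: 'hflhy'
Compare pairs: s[0]='y' vs s[4]='h' (mismatch), s[1]='h' vs s[3]='f' (mismatch)
Palindrome: No


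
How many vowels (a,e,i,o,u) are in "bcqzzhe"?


Input string: 'bcqzzhe'
Operation: count vowels (a, e, i, o, u)
Scan: s[0]='b', s[1]='c', s[2]='q', s[3]='z', s[4]='z', s[5]='h', s[6]='e' (vowel)
Vowels found: 1
Result: 1


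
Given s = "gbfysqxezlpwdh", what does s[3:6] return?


Input string: 'gbfysqxezlpwdh'
Operation: slice [3:6]
Extract characters: s[3]='y', s[4]='s', s[5]='q'
Result: ysq


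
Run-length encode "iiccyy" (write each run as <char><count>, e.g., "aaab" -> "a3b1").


Input: 'iiccyy'
Operation: identify consecutive runs
Runs: 'ii' -> i2, 'cc' -> c2, 'yy' -> y2
Encoded: i2c2y2


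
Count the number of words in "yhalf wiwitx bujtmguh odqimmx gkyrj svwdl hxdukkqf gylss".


Input string: 'yhalf wiwitx bujtmguh odqimmx gkyrj svwdl hxdukkqf gylss'
Operation: split by spaces
Words found: 'yhalf', 'wiwitx', 'bujtmguh', 'odqimmx', 'gkyrj', 'svwdl', 'hxdukkqf', 'gylss'
Word count: 8


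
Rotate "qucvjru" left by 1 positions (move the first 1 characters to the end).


Input: 'qucvjru', shift = 1
Operation: split at index 1 and swap parts
Front part s[0:1] = 'q'
Back part s[1:] = 'ucvjru'
Rotated = back + front = 'ucvjru' + 'q'
Result: ucvjruq


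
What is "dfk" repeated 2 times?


Input string: 'dfk'
Operation: repeat 2 times
Concatenation: 'dfk' + 'dfk'
Result: dfkdfk


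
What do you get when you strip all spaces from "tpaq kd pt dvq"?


Input string: 'tpaq kd pt dvq'
Operation: remove all spaces
Words: 'tpaq', 'kd', 'pt', 'dvq'
Join without spaces: tpaqkdptdvq


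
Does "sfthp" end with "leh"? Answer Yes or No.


Input string: 'sfthp'
Suffix to check: 'leh'
Last 3 characters of input: 'thp'
Match: False
Result: No


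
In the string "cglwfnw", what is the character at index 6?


Input string: 'cglwfnw'
Operation: get character at index 6
Index mapping: s[0]='c', s[1]='g', s[2]='l', s[3]='w', s[4]='f', s[5]='n', s[6]='w'
Result: 'w'


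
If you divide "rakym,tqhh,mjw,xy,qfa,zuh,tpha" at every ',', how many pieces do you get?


Input string: 'rakym,tqhh,mjw,xy,qfa,zuh,tpha'
Delimiter: ','
Split result: 'rakym', 'tqhh', 'mjw', 'xy', 'qfa', 'zuh', 'tpha'
Number of parts: 7


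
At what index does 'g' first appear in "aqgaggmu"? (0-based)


Input string: 'aqgaggmu'
Target: 'g'
Scanning left to right: s[0]='a', s[1]='q', s[2]='g'
First match at index: 2


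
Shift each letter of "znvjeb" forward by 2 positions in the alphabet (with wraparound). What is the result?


Input: 'znvjeb', shift = 2
Operation: for each letter, (position + 2) mod 26
Mapping: 'z'(25+2=27, 27 mod 26=1)->'b', 'n'(13+2=15)->'p', 'v'(21+2=23)->'x', 'j'(9+2=11)->'l', 'e'(4+2=6)->'g', 'b'(1+2=3)->'d'
Result: bpxlgd


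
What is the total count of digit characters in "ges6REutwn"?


Input string: 'ges6REutwn'
Operation: count digit characters (0-9)
Scan: 'g', 'e', 's', '6'(digit), 'R', 'E', 'u', 't', 'w', 'n'
Digits found: 1
Result: 1


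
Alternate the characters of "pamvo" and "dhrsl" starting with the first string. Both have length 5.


String 1: 'pamvo'
String 2: 'dhrsl'
Operation: alternate characters
Pairs: 'p'+'d', 'a'+'h', 'm'+'r', 'v'+'s', 'o'+'l'
Result: pdahmrvsol


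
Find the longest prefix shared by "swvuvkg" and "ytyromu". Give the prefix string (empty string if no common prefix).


String 1: 'swvuvkg'
String 2: 'ytyromu'
Compare position by position:
pos 0: 's' vs 'y' differ -> stop
Longest common prefix: "" (length 0)


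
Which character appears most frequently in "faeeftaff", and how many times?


Input: 'faeeftaff'
Operation: tally each character
Counts: 'a':2, 'e':2, 'f':4, 't':1
Maximum: 'f' appears 4 times


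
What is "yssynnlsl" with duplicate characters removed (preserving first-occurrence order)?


Input: 'yssynnlsl'
Operation: keep first occurrence of each character
Scan: s[0]='y' new -> keep; s[1]='s' new -> keep; s[2]='s' seen -> skip; s[3]='y' seen -> skip; s[4]='n' new -> keep; s[5]='n' seen -> skip; s[6]='l' new -> keep; s[7]='s' seen -> skip; s[8]='l' seen -> skip
Result: ysnl


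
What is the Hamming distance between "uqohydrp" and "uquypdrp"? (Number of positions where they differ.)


String 1: 'uqohydrp'
String 2: 'uquypdrp'
Compare each position: pos 0: 'u'=='u', pos 1: 'q'=='q', pos 2: 'o'!='u', pos 3: 'h'!='y', pos 4: 'y'!='p', pos 5: 'd'=='d', pos 6: 'r'=='r', pos 7: 'p'=='p'
Differing positions: 3
Hamming distance: 3


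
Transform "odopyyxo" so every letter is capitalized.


Input string: 'odopyyxo'
Operation: convert each letter to uppercase
Mapping: 'o'->'O', 'd'->'D', 'o'->'O', 'p'->'P', 'y'->'Y', 'y'->'Y', 'x'->'X', 'o'->'O'
Result: ODOPYYXO


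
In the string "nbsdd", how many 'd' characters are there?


Input string: 'nbsdd'
Target character: 'd'
Scan each position: s[3]='d', s[4]='d'
Matches found at indices: 3, 4
Total: 2


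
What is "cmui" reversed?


Input string: 'cmui'
Operation: reverse character order
Original order: 'c' -> 'm' -> 'u' -> 'i'
Reversed order: 'i' -> 'u' -> 'm' -> 'c'
Result: iumc


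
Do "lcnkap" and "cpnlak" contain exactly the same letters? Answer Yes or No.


String 1: 'lcnkap' -> sorted: 'acklnp'
String 2: 'cpnlak' -> sorted: 'acklnp'
Compare sorted forms: 'acklnp' == 'acklnp'
Anagram: Yes


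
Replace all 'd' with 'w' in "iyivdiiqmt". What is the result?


Input string: 'iyivdiiqmt'
Operation: replace 'd' with 'w'
Positions of 'd': 4
After replacement: iyivwiiqmt


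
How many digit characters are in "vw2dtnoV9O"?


Input string: 'vw2dtnoV9O'
Operation: count digit characters (0-9)
Scan: 'v', 'w', '2'(digit), 'd', 't', 'n', 'o', 'V', '9'(digit), 'O'
Digits found: 2
Result: 2


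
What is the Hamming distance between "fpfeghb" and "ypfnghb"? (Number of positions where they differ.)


String 1: 'fpfeghb'
String 2: 'ypfnghb'
Compare each position: pos 0: 'f'!='y', pos 1: 'p'=='p', pos 2: 'f'=='f', pos 3: 'e'!='n', pos 4: 'g'=='g', pos 5: 'h'=='h', pos 6: 'b'=='b'
Differing positions: 2
Hamming distance: 2


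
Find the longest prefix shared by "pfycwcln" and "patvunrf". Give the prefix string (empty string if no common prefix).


String 1: 'pfycwcln'
String 2: 'patvunrf'
Compare position by position:
pos 0: 'p' vs 'p' match
pos 1: 'f' vs 'a' differ -> stop
Longest common prefix: "p" (length 1)


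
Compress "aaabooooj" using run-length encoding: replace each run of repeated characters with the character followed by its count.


Input: 'aaabooooj'
Operation: identify consecutive runs
Runs: 'aaa' -> a3, 'b' -> b1, 'oooo' -> o4, 'j' -> j1
Encoded: a3b1o4j1


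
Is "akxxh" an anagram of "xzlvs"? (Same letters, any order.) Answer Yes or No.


String 1: 'xzlvs' -> sorted: 'lsvxz'
String 2: 'akxxh' -> sorted: 'ahkxx'
Compare sorted forms: 'lsvxz' != 'ahkxx'
Anagram: No


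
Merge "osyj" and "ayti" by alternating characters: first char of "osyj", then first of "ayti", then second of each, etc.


String 1: 'osyj'
String 2: 'ayti'
Operation: alternate characters
Pairs: 'o'+'a', 's'+'y', 'y'+'t', 'j'+'i'
Result: oasyytji


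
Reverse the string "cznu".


Input string: 'cznu'
Operation: reverse character order
Original order: 'c' -> 'z' -> 'n' -> 'u'
Reversed order: 'u' -> 'n' -> 'z' -> 'c'
Result: unzc


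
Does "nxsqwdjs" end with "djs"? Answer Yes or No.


Input string: 'nxsqwdjs'
Suffix to check: 'djs'
Last 3 characters of input: 'djs'
Match: True
Result: Yes


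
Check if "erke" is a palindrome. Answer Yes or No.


Input string: 'erke'
Reversed: 'ekre'
Compare pairs: s[0]='e' vs s[3]='e' (match), s[1]='r' vs s[2]='k' (mismatch)
Palindrome: No


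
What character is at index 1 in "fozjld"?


Input string: 'fozjld'
Operation: get character at index 1
Index mapping: s[0]='f', s[1]='o'
Result: 'o'


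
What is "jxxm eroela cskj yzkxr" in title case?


Input string: 'jxxm eroela cskj yzkxr'
Operation: capitalize first letter of each word
Word transformations: 'jxxm'->'Jxxm', 'eroela'->'Eroela', 'cskj'->'Cskj', 'yzkxr'->'Yzkxr'
Result: Jxxm Eroela Cskj Yzkxr


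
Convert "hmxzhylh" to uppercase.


Input string: 'hmxzhylh'
Operation: convert each letter to uppercase
Mapping: 'h'->'H', 'm'->'M', 'x'->'X', 'z'->'Z', 'h'->'H', 'y'->'Y', 'l'->'L', 'h'->'H'
Result: HMXZHYLH


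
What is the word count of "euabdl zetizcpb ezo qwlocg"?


Input string: 'euabdl zetizcpb ezo qwlocg'
Operation: split by spaces
Words found: 'euabdl', 'zetizcpb', 'ezo', 'qwlocg'
Word count: 4


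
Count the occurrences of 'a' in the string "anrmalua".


Input string: 'anrmalua'
Target character: 'a'
Scan each position: s[0]='a', s[4]='a', s[7]='a'
Matches found at indices: 0, 4, 7
Total: 3


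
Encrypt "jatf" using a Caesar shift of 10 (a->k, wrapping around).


Input: 'jatf', shift = 10
Operation: for each letter, (position + 10) mod 26
Mapping: 'j'(9+10=19)->'t', 'a'(0+10=10)->'k', 't'(19+10=29, 29 mod 26=3)->'d', 'f'(5+10=15)->'p'
Result: tkdp


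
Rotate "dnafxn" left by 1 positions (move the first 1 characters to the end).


Input: 'dnafxn', shift = 1
Operation: split at index 1 and swap parts
Front part s[0:1] = 'd'
Back part s[1:] = 'nafxn'
Rotated = back + front = 'nafxn' + 'd'
Result: nafxnd


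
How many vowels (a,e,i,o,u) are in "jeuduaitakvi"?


Input string: 'jeuduaitakvi'
Operation: count vowels (a, e, i, o, u)
Scan: s[0]='j', s[1]='e' (vowel), s[2]='u' (vowel), s[3]='d', s[4]='u' (vowel), s[5]='a' (vowel), s[6]='i' (vowel), s[7]='t', s[8]='a' (vowel), s[9]='k', s[10]='v', s[11]='i' (vowel)
Vowels found: 7
Result: 7


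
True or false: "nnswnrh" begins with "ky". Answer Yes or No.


Input string: 'nnswnrh'
Prefix to check: 'ky'
First 2 characters of input: 'nn'
Match: False
Result: No


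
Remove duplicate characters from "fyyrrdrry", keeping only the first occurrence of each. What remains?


Input: 'fyyrrdrry'
Operation: keep first occurrence of each character
Scan: s[0]='f' new -> keep; s[1]='y' new -> keep; s[2]='y' seen -> skip; s[3]='r' new -> keep; s[4]='r' seen -> skip; s[5]='d' new -> keep; s[6]='r' seen -> skip; s[7]='r' seen -> skip; s[8]='y' seen -> skip
Result: fyrd


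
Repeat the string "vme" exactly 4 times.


Input string: 'vme'
Operation: repeat 4 times
Concatenation: 'vme' + 'vme' + 'vme' + 'vme'
Result: vmevmevmevme


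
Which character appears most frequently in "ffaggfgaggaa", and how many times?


Input: 'ffaggfgaggaa'
Operation: tally each character
Counts: 'a':4, 'f':3, 'g':5
Maximum: 'g' appears 5 times


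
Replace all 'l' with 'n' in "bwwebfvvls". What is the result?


Input string: 'bwwebfvvls'
Operation: replace 'l' with 'n'
Positions of 'l': 8
After replacement: bwwebfvvns


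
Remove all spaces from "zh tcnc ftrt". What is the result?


Input string: 'zh tcnc ftrt'
Operation: remove all spaces
Words: 'zh', 'tcnc', 'ftrt'
Join without spaces: zhtcncftrt


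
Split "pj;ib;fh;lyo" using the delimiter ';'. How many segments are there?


Input string: 'pj;ib;fh;lyo'
Delimiter: ';'
Split result: 'pj', 'ib', 'fh', 'lyo'
Number of parts: 4


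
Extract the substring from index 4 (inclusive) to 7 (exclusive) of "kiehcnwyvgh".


Input string: 'kiehcnwyvgh'
Operation: slice [4:7]
Extract characters: s[4]='c', s[5]='n', s[6]='w'
Result: cnw


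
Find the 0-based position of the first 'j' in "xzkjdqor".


Input string: 'xzkjdqor'
Target: 'j'
Scanning left to right: s[0]='x', s[1]='z', s[2]='k', s[3]='j'
First match at index: 3


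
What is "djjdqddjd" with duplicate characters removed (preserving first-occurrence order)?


Input: 'djjdqddjd'
Operation: keep first occurrence of each character
Scan: s[0]='d' new -> keep; s[1]='j' new -> keep; s[2]='j' seen -> skip; s[3]='d' seen -> skip; s[4]='q' new -> keep; s[5]='d' seen -> skip; s[6]='d' seen -> skip; s[7]='j' seen -> skip; s[8]='d' seen -> skip
Result: djq


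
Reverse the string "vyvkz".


Input string: 'vyvkz'
Operation: reverse character order
Original order: 'v' -> 'y' -> 'v' -> 'k' -> 'z'
Reversed order: 'z' -> 'k' -> 'v' -> 'y' -> 'v'
Result: zkvyv


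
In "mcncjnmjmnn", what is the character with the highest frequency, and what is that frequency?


Input: 'mcncjnmjmnn'
Operation: tally each character
Counts: 'c':2, 'j':2, 'm':3, 'n':4
Maximum: 'n' appears 4 times


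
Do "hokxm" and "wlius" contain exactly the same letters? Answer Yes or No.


String 1: 'hokxm' -> sorted: 'hkmox'
String 2: 'wlius' -> sorted: 'ilsuw'
Compare sorted forms: 'hkmox' != 'ilsuw'
Anagram: No


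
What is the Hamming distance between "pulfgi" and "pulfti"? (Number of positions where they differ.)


String 1: 'pulfgi'
String 2: 'pulfti'
Compare each position: pos 0: 'p'=='p', pos 1: 'u'=='u', pos 2: 'l'=='l', pos 3: 'f'=='f', pos 4: 'g'!='t', pos 5: 'i'=='i'
Differing positions: 1
Hamming distance: 1


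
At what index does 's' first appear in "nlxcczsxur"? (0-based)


Input string: 'nlxcczsxur'
Target: 's'
Scanning left to right: s[0]='n', s[1]='l', s[2]='x', s[3]='c', s[4]='c', s[5]='z', s[6]='s'
First match at index: 6


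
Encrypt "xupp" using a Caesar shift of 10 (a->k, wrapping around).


Input: 'xupp', shift = 10
Operation: for each letter, (position + 10) mod 26
Mapping: 'x'(23+10=33, 33 mod 26=7)->'h', 'u'(20+10=30, 30 mod 26=4)->'e', 'p'(15+10=25)->'z', 'p'(15+10=25)->'z'
Result: hezz


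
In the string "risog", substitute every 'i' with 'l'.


Input string: 'risog'
Operation: replace 'i' with 'l'
Positions of 'i': 1
After replacement: rlsog


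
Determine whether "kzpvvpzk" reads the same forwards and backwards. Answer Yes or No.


Input string: 'kzpvvpzk'
Reversed: 'kzpvvpzk'
Compare pairs: s[0]='k' vs s[7]='k' (match), s[1]='z' vs s[6]='z' (match), s[2]='p' vs s[5]='p' (match), s[3]='v' vs s[4]='v' (match)
Palindrome: Yes


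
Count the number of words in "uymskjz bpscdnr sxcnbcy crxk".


Input string: 'uymskjz bpscdnr sxcnbcy crxk'
Operation: split by spaces
Words found: 'uymskjz', 'bpscdnr', 'sxcnbcy', 'crxk'
Word count: 4


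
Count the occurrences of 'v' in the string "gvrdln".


Input string: 'gvrdln'
Target character: 'v'
Scan each position: s[1]='v'
Matches found at indices: 1
Total: 1


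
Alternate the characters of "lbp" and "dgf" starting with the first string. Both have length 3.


String 1: 'lbp'
String 2: 'dgf'
Operation: alternate characters
Pairs: 'l'+'d', 'b'+'g', 'p'+'f'
Result: ldbgpf


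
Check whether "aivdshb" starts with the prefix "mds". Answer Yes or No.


Input string: 'aivdshb'
Prefix to check: 'mds'
First 3 characters of input: 'aiv'
Match: False
Result: No


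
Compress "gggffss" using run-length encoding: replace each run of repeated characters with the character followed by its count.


Input: 'gggffss'
Operation: identify consecutive runs
Runs: 'ggg' -> g3, 'ff' -> f2, 'ss' -> s2
Encoded: g3f2s2


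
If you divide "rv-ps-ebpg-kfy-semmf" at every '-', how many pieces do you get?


Input string: 'rv-ps-ebpg-kfy-semmf'
Delimiter: '-'
Split result: 'rv', 'ps', 'ebpg', 'kfy', 'semmf'
Number of parts: 5


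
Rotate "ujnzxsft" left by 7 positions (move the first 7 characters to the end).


Input: 'ujnzxsft', shift = 7
Operation: split at index 7 and swap parts
Front part s[0:7] = 'ujnzxsf'
Back part s[7:] = 't'
Rotated = back + front = 't' + 'ujnzxsf'
Result: tujnzxsf


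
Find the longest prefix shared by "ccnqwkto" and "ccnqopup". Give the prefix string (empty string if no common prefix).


String 1: 'ccnqwkto'
String 2: 'ccnqopup'
Compare position by position:
pos 0: 'c' vs 'c' match
pos 1: 'c' vs 'c' match
pos 2: 'n' vs 'n' match
pos 3: 'q' vs 'q' match
pos 4: 'w' vs 'o' differ -> stop
Longest common prefix: "ccnq" (length 4)


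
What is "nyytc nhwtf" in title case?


Input string: 'nyytc nhwtf'
Operation: capitalize first letter of each word
Word transformations: 'nyytc'->'Nyytc', 'nhwtf'->'Nhwtf'
Result: Nyytc Nhwtf


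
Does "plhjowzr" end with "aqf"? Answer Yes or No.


Input string: 'plhjowzr'
Suffix to check: 'aqf'
Last 3 characters of input: 'wzr'
Match: False
Result: No


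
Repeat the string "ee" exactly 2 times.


Input string: 'ee'
Operation: repeat 2 times
Concatenation: 'ee' + 'ee'
Result: eeee


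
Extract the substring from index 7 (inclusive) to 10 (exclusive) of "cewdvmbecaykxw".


Input string: 'cewdvmbecaykxw'
Operation: slice [7:10]
Extract characters: s[7]='e', s[8]='c', s[9]='a'
Result: eca


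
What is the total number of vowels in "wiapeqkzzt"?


Input string: 'wiapeqkzzt'
Operation: count vowels (a, e, i, o, u)
Scan: s[0]='w', s[1]='i' (vowel), s[2]='a' (vowel), s[3]='p', s[4]='e' (vowel), s[5]='q', s[6]='k', s[7]='z', s[8]='z', s[9]='t'
Vowels found: 3
Result: 3


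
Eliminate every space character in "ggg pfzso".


Input string: 'ggg pfzso'
Operation: remove all spaces
Words: 'ggg', 'pfzso'
Join without spaces: gggpfzso


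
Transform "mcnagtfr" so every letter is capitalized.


Input string: 'mcnagtfr'
Operation: convert each letter to uppercase
Mapping: 'm'->'M', 'c'->'C', 'n'->'N', 'a'->'A', 'g'->'G', 't'->'T', 'f'->'F', 'r'->'R'
Result: MCNAGTFR


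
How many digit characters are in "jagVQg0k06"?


Input string: 'jagVQg0k06'
Operation: count digit characters (0-9)
Scan: 'j', 'a', 'g', 'V', 'Q', 'g', '0'(digit), 'k', '0'(digit), '6'(digit)
Digits found: 3
Result: 3


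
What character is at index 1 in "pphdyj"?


Input string: 'pphdyj'
Operation: get character at index 1
Index mapping: s[0]='p', s[1]='p'
Result: 'p'


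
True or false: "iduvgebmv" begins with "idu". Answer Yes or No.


Input string: 'iduvgebmv'
Prefix to check: 'idu'
First 3 characters of input: 'idu'
Match: True
Result: Yes


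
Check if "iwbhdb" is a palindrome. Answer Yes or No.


Input string: 'iwbhdb'
Reversed: 'bdhbwi'
Compare pairs: s[0]='i' vs s[5]='b' (mismatch), s[1]='w' vs s[4]='d' (mismatch), s[2]='b' vs s[3]='h' (mismatch)
Palindrome: No


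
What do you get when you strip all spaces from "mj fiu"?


Input string: 'mj fiu'
Operation: remove all spaces
Words: 'mj', 'fiu'
Join without spaces: mjfiu


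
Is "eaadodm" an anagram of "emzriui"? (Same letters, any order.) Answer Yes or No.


String 1: 'emzriui' -> sorted: 'eiimruz'
String 2: 'eaadodm' -> sorted: 'aaddemo'
Compare sorted forms: 'eiimruz' != 'aaddemo'
Anagram: No


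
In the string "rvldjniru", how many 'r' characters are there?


Input string: 'rvldjniru'
Target character: 'r'
Scan each position: s[0]='r', s[7]='r'
Matches found at indices: 0, 7
Total: 2


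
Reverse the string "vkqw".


Input string: 'vkqw'
Operation: reverse character order
Original order: 'v' -> 'k' -> 'q' -> 'w'
Reversed order: 'w' -> 'q' -> 'k' -> 'v'
Result: wqkv


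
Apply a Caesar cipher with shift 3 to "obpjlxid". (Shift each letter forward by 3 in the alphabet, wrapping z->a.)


Input: 'obpjlxid', shift = 3
Operation: for each letter, (position + 3) mod 26
Mapping: 'o'(14+3=17)->'r', 'b'(1+3=4)->'e', 'p'(15+3=18)->'s', 'j'(9+3=12)->'m', 'l'(11+3=14)->'o', 'x'(23+3=26, 26 mod 26=0)->'a', 'i'(8+3=11)->'l', 'd'(3+3=6)->'g'
Result: resmoalg


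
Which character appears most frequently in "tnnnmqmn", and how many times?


Input: 'tnnnmqmn'
Operation: tally each character
Counts: 'm':2, 'n':4, 'q':1, 't':1
Maximum: 'n' appears 4 times


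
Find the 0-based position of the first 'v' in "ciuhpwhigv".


Input string: 'ciuhpwhigv'
Target: 'v'
Scanning left to right: s[0]='c', s[1]='i', s[2]='u', s[3]='h', s[4]='p', s[5]='w', s[6]='h', s[7]='i', s[8]='g', s[9]='v'
First match at index: 9


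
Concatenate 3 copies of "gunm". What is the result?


Input string: 'gunm'
Operation: repeat 3 times
Concatenation: 'gunm' + 'gunm' + 'gunm'
Result: gunmgunmgunm


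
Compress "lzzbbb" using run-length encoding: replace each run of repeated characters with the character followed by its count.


Input: 'lzzbbb'
Operation: identify consecutive runs
Runs: 'l' -> l1, 'zz' -> z2, 'bbb' -> b3
Encoded: l1z2b3


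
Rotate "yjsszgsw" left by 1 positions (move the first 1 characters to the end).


Input: 'yjsszgsw', shift = 1
Operation: split at index 1 and swap parts
Front part s[0:1] = 'y'
Back part s[1:] = 'jsszgsw'
Rotated = back + front = 'jsszgsw' + 'y'
Result: jsszgswy


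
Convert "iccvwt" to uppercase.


Input string: 'iccvwt'
Operation: convert each letter to uppercase
Mapping: 'i'->'I', 'c'->'C', 'c'->'C', 'v'->'V', 'w'->'W', 't'->'T'
Result: ICCVWT


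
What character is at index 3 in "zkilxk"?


Input string: 'zkilxk'
Operation: get character at index 3
Index mapping: s[0]='z', s[1]='k', s[2]='i', s[3]='l'
Result: 'l'


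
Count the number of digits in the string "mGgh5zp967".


Input string: 'mGgh5zp967'
Operation: count digit characters (0-9)
Scan: 'm', 'G', 'g', 'h', '5'(digit), 'z', 'p', '9'(digit), '6'(digit), '7'(digit)
Digits found: 4
Result: 4


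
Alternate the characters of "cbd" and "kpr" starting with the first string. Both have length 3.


String 1: 'cbd'
String 2: 'kpr'
Operation: alternate characters
Pairs: 'c'+'k', 'b'+'p', 'd'+'r'
Result: ckbpdr


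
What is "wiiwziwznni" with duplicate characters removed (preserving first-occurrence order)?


Input: 'wiiwziwznni'
Operation: keep first occurrence of each character
Scan: s[0]='w' new -> keep; s[1]='i' new -> keep; s[2]='i' seen -> skip; s[3]='w' seen -> skip; s[4]='z' new -> keep; s[5]='i' seen -> skip; s[6]='w' seen -> skip; s[7]='z' seen -> skip; s[8]='n' new -> keep; s[9]='n' seen -> skip; s[10]='i' seen -> skip
Result: wizn


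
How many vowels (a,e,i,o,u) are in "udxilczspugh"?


Input string: 'udxilczspugh'
Operation: count vowels (a, e, i, o, u)
Scan: s[0]='u' (vowel), s[1]='d', s[2]='x', s[3]='i' (vowel), s[4]='l', s[5]='c', s[6]='z', s[7]='s', s[8]='p', s[9]='u' (vowel), s[10]='g', s[11]='h'
Vowels found: 3
Result: 3


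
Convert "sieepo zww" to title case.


Input string: 'sieepo zww'
Operation: capitalize first letter of each word
Word transformations: 'sieepo'->'Sieepo', 'zww'->'Zww'
Result: Sieepo Zww


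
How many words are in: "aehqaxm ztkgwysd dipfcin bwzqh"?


Input string: 'aehqaxm ztkgwysd dipfcin bwzqh'
Operation: split by spaces
Words found: 'aehqaxm', 'ztkgwysd', 'dipfcin', 'bwzqh'
Word count: 4


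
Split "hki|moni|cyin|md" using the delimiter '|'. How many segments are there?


Input string: 'hki|moni|cyin|md'
Delimiter: '|'
Split result: 'hki', 'moni', 'cyin', 'md'
Number of parts: 4


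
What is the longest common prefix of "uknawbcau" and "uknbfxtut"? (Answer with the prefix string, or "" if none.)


String 1: 'uknawbcau'
String 2: 'uknbfxtut'
Compare position by position:
pos 0: 'u' vs 'u' match
pos 1: 'k' vs 'k' match
pos 2: 'n' vs 'n' match
pos 3: 'a' vs 'b' differ -> stop
Longest common prefix: "ukn" (length 3)


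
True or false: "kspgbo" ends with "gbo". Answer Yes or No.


Input string: 'kspgbo'
Suffix to check: 'gbo'
Last 3 characters of input: 'gbo'
Match: True
Result: Yes


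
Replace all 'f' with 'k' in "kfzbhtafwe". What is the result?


Input string: 'kfzbhtafwe'
Operation: replace 'f' with 'k'
Positions of 'f': 1, 7
After replacement: kkzbhtakwe


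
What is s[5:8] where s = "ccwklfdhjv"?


Input string: 'ccwklfdhjv'
Operation: slice [5:8]
Extract characters: s[5]='f', s[6]='d', s[7]='h'
Result: fdh


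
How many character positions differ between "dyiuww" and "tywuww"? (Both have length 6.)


String 1: 'dyiuww'
String 2: 'tywuww'
Compare each position: pos 0: 'd'!='t', pos 1: 'y'=='y', pos 2: 'i'!='w', pos 3: 'u'=='u', pos 4: 'w'=='w', pos 5: 'w'=='w'
Differing positions: 2
Hamming distance: 2


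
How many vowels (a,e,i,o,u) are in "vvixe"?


Input string: 'vvixe'
Operation: count vowels (a, e, i, o, u)
Scan: s[0]='v', s[1]='v', s[2]='i' (vowel), s[3]='x', s[4]='e' (vowel)
Vowels found: 2
Result: 2


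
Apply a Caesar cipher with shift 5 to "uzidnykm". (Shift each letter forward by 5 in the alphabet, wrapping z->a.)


Input: 'uzidnykm', shift = 5
Operation: for each letter, (position + 5) mod 26
Mapping: 'u'(20+5=25)->'z', 'z'(25+5=30, 30 mod 26=4)->'e', 'i'(8+5=13)->'n', 'd'(3+5=8)->'i', 'n'(13+5=18)->'s', 'y'(24+5=29, 29 mod 26=3)->'d', 'k'(10+5=15)->'p', 'm'(12+5=17)->'r'
Result: zenisdpr


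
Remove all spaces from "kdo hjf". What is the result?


Input string: 'kdo hjf'
Operation: remove all spaces
Words: 'kdo', 'hjf'
Join without spaces: kdohjf


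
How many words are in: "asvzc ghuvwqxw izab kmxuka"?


Input string: 'asvzc ghuvwqxw izab kmxuka'
Operation: split by spaces
Words found: 'asvzc', 'ghuvwqxw', 'izab', 'kmxuka'
Word count: 4


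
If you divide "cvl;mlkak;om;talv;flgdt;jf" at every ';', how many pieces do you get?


Input string: 'cvl;mlkak;om;talv;flgdt;jf'
Delimiter: ';'
Split result: 'cvl', 'mlkak', 'om', 'talv', 'flgdt', 'jf'
Number of parts: 6


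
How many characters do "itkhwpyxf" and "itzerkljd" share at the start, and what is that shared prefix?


String 1: 'itkhwpyxf'
String 2: 'itzerkljd'
Compare position by position:
pos 0: 'i' vs 'i' match
pos 1: 't' vs 't' match
pos 2: 'k' vs 'z' differ -> stop
Longest common prefix: "it" (length 2)


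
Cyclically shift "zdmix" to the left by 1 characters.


Input: 'zdmix', shift = 1
Operation: split at index 1 and swap parts
Front part s[0:1] = 'z'
Back part s[1:] = 'dmix'
Rotated = back + front = 'dmix' + 'z'
Result: dmixz


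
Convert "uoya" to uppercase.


Input string: 'uoya'
Operation: convert each letter to uppercase
Mapping: 'u'->'U', 'o'->'O', 'y'->'Y', 'a'->'A'
Result: UOYA


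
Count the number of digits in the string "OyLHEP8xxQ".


Input string: 'OyLHEP8xxQ'
Operation: count digit characters (0-9)
Scan: 'O', 'y', 'L', 'H', 'E', 'P', '8'(digit), 'x', 'x', 'Q'
Digits found: 1
Result: 1


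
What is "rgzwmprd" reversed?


Input string: 'rgzwmprd'
Operation: reverse character order
Original order: 'r' -> 'g' -> 'z' -> 'w' -> 'm' -> 'p' -> 'r' -> 'd'
Reversed order: 'd' -> 'r' -> 'p' -> 'm' -> 'w' -> 'z' -> 'g' -> 'r'
Result: drpmwzgr


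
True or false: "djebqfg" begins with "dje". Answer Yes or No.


Input string: 'djebqfg'
Prefix to check: 'dje'
First 3 characters of input: 'dje'
Match: True
Result: Yes
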